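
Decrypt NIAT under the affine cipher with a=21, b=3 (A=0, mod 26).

YZLC

The inverse of 21 mod 26 is 5, since 21·5=105≡1. Apply D(y)=5·(y−3) mod 26:
N(13): 5·(13−3)=50≡24 → Y
I(8): 5·(8−3)=25 → Z
A(0): 5·(0−3)=-15≡11 → L
T(19): 5·(19−3)=80≡2 → C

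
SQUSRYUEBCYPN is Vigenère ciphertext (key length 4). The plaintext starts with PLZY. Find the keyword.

Subtract each crib letter from the matching ciphertext letter (mod 26):
S(18)−P(15)=3 → D
Q(16)−L(11)=5 → F
U(20)−Z(25)=-5≡21 → V
S(18)−Y(24)=-6≡20 → U

DFVU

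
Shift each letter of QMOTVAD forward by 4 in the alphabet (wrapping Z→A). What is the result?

UQSXZEH

Q(16): 16+4=20 → U
M(12): 12+4=16 → Q
O(14): 14+4=18 → S
T(19): 19+4=23 → X
V(21): 21+4=25 → Z
A(0): 0+4=4 → E
D(3): 3+4=7 → H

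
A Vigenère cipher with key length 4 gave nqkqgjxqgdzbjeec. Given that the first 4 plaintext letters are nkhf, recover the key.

Subtract each crib letter from the matching ciphertext letter (mod 26):
n(13)−n(13)=0 → a
q(16)−k(10)=6 → g
k(10)−h(7)=3 → d
q(16)−f(5)=11 → l

agdl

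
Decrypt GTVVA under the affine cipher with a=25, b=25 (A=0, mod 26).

The inverse of 25 mod 26 is 25, since 25·25=625≡1. Apply D(y)=25·(y−25) mod 26:
G(6): 25·(6−25)=-475≡19 → T
T(19): 25·(19−25)=-150≡6 → G
V(21): 25·(21−25)=-100≡4 → E
V(21): 25·(21−25)=-100≡4 → E
A(0): 25·(0−25)=-625≡25 → Z

TGEEZ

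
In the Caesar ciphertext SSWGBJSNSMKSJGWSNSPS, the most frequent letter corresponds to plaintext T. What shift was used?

The most frequent ciphertext letter is S (appears 8 times).
S is position 18; T is position 19.
Shift = -1≡25.

25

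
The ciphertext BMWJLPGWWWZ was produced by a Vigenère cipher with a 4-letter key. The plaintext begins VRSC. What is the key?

Subtract each crib letter from the matching ciphertext letter (mod 26):
B(1)−V(21)=-20≡6 → G
M(12)−R(17)=-5≡21 → V
W(22)−S(18)=4 → E
J(9)−C(2)=7 → H

GVEH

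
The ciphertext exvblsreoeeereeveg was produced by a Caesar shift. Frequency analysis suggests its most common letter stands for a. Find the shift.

The most frequent ciphertext letter is e (appears 8 times).
e is position 4; a is position 0.
Shift = 4.

4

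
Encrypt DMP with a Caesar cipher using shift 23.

AJM

D(3): 3+23=26≡0 → A
M(12): 12+23=35≡9 → J
P(15): 15+23=38≡12 → M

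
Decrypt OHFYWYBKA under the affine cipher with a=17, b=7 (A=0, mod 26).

FAGBHBSRV

The inverse of 17 mod 26 is 23, since 17·23=391≡1. Apply D(y)=23·(y−7) mod 26:
O(14): 23·(14−7)=161≡5 → F
H(7): 23·(7−7)=0 → A
F(5): 23·(5−7)=-46≡6 → G
Y(24): 23·(24−7)=391≡1 → B
W(22): 23·(22−7)=345≡7 → H
Y(24): 23·(24−7)=391≡1 → B
B(1): 23·(1−7)=-138≡18 → S
K(10): 23·(10−7)=69≡17 → R
A(0): 23·(0−7)=-161≡21 → V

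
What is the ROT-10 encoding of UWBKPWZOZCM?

U(20): 20+10=30≡4 → E
W(22): 22+10=32≡6 → G
B(1): 1+10=11 → L
K(10): 10+10=20 → U
P(15): 15+10=25 → Z
W(22): 22+10=32≡6 → G
Z(25): 25+10=35≡9 → J
O(14): 14+10=24 → Y
Z(25): 25+10=35≡9 → J
C(2): 2+10=12 → M
M(12): 12+10=22 → W

EGLUZGJYJMW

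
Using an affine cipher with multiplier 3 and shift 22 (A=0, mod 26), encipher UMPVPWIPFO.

U(20): 3·20+22=82≡4 → E
M(12): 3·12+22=58≡6 → G
P(15): 3·15+22=67≡15 → P
V(21): 3·21+22=85≡7 → H
P(15): 3·15+22=67≡15 → P
W(22): 3·22+22=88≡10 → K
I(8): 3·8+22=46≡20 → U
P(15): 3·15+22=67≡15 → P
F(5): 3·5+22=37≡11 → L
O(14): 3·14+22=64≡12 → M

EGPHPKUPLM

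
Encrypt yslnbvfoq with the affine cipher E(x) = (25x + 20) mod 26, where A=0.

wcjhtzpge

y(24): 25·24+20=620≡22 → w
s(18): 25·18+20=470≡2 → c
l(11): 25·11+20=295≡9 → j
n(13): 25·13+20=345≡7 → h
b(1): 25·1+20=45≡19 → t
v(21): 25·21+20=545≡25 → z
f(5): 25·5+20=145≡15 → p
o(14): 25·14+20=370≡6 → g
q(16): 25·16+20=420≡4 → e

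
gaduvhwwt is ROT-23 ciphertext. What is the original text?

g(6): 6−23=-17≡9 → j
a(0): 0−23=-23≡3 → d
d(3): 3−23=-20≡6 → g
u(20): 20−23=-3≡23 → x
v(21): 21−23=-2≡24 → y
h(7): 7−23=-16≡10 → k
w(22): 22−23=-1≡25 → z
w(22): 22−23=-1≡25 → z
t(19): 19−23=-4≡22 → w

jdgxykzzw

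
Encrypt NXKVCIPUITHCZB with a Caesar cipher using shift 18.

FPCNUAHMALZURT

N(13): 13+18=31≡5 → F
X(23): 23+18=41≡15 → P
K(10): 10+18=28≡2 → C
V(21): 21+18=39≡13 → N
C(2): 2+18=20 → U
I(8): 8+18=26≡0 → A
P(15): 15+18=33≡7 → H
U(20): 20+18=38≡12 → M
I(8): 8+18=26≡0 → A
T(19): 19+18=37≡11 → L
H(7): 7+18=25 → Z
C(2): 2+18=20 → U
Z(25): 25+18=43≡17 → R
B(1): 1+18=19 → T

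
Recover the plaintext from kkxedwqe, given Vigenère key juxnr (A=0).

bqarmnwh

Repeat the key across the ciphertext: juxnrjux
k(10)−j(9): 1 → b
k(10)−u(20): -10≡16 → q
x(23)−x(23): 0 → a
e(4)−n(13): -9≡17 → r
d(3)−r(17): -14≡12 → m
w(22)−j(9): 13 → n
q(16)−u(20): -4≡22 → w
e(4)−x(23): -19≡7 → h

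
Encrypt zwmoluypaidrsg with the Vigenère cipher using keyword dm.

cipaogbbdugdvs

Repeat the key across the message: dmdmdmdmdmdmdm
z(25)+d(3): 28≡2 → c
w(22)+m(12): 34≡8 → i
m(12)+d(3): 15 → p
o(14)+m(12): 26≡0 → a
l(11)+d(3): 14 → o
u(20)+m(12): 32≡6 → g
y(24)+d(3): 27≡1 → b
p(15)+m(12): 27≡1 → b
a(0)+d(3): 3 → d
i(8)+m(12): 20 → u
d(3)+d(3): 6 → g
r(17)+m(12): 29≡3 → d
s(18)+d(3): 21 → v
g(6)+m(12): 18 → s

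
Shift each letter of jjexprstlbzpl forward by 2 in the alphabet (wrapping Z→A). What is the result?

llgzrtuvndbrn

j(9): 9+2=11 → l
j(9): 9+2=11 → l
e(4): 4+2=6 → g
x(23): 23+2=25 → z
p(15): 15+2=17 → r
r(17): 17+2=19 → t
s(18): 18+2=20 → u
t(19): 19+2=21 → v
l(11): 11+2=13 → n
b(1): 1+2=3 → d
z(25): 25+2=27≡1 → b
p(15): 15+2=17 → r
l(11): 11+2=13 → n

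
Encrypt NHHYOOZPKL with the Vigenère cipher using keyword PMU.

CTBNAIOBEA

Repeat the key across the message: PMUPMUPMUP
N(13)+P(15): 28≡2 → C
H(7)+M(12): 19 → T
H(7)+U(20): 27≡1 → B
Y(24)+P(15): 39≡13 → N
O(14)+M(12): 26≡0 → A
O(14)+U(20): 34≡8 → I
Z(25)+P(15): 40≡14 → O
P(15)+M(12): 27≡1 → B
K(10)+U(20): 30≡4 → E
L(11)+P(15): 26≡0 → A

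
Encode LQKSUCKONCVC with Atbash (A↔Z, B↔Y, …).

OJPHFXPLMXEX

L(11) → O(14)
Q(16) → J(9)
K(10) → P(15)
S(18) → H(7)
U(20) → F(5)
C(2) → X(23)
K(10) → P(15)
O(14) → L(11)
N(13) → M(12)
C(2) → X(23)
V(21) → E(4)
C(2) → X(23)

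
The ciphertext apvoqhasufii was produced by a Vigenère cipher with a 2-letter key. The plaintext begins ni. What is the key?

Subtract each crib letter from the matching ciphertext letter (mod 26):
a(0)−n(13)=-13≡13 → n
p(15)−i(8)=7 → h

nh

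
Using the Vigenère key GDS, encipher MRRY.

Repeat the key across the message: GDSG
M(12)+G(6): 18 → S
R(17)+D(3): 20 → U
R(17)+S(18): 35≡9 → J
Y(24)+G(6): 30≡4 → E

SUJE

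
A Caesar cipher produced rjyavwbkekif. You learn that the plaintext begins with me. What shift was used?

From the crib: r(17)−m(12)=5, so the shift is 5.

5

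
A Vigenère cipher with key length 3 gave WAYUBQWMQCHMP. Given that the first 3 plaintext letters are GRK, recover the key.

Subtract each crib letter from the matching ciphertext letter (mod 26):
W(22)−G(6)=16 → Q
A(0)−R(17)=-17≡9 → J
Y(24)−K(10)=14 → O

QJO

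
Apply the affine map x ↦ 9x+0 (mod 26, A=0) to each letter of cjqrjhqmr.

sdoxdloex

c(2): 9·2+0=18 → s
j(9): 9·9+0=81≡3 → d
q(16): 9·16+0=144≡14 → o
r(17): 9·17+0=153≡23 → x
j(9): 9·9+0=81≡3 → d
h(7): 9·7+0=63≡11 → l
q(16): 9·16+0=144≡14 → o
m(12): 9·12+0=108≡4 → e
r(17): 9·17+0=153≡23 → x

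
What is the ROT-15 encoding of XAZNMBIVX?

MPOCBQXKM

X(23): 23+15=38≡12 → M
A(0): 0+15=15 → P
Z(25): 25+15=40≡14 → O
N(13): 13+15=28≡2 → C
M(12): 12+15=27≡1 → B
B(1): 1+15=16 → Q
I(8): 8+15=23 → X
V(21): 21+15=36≡10 → K
X(23): 23+15=38≡12 → M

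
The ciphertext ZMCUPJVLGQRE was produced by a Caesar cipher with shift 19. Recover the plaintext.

GTJBWQCSNXYL

Z(25): 25−19=6 → G
M(12): 12−19=-7≡19 → T
C(2): 2−19=-17≡9 → J
U(20): 20−19=1 → B
P(15): 15−19=-4≡22 → W
J(9): 9−19=-10≡16 → Q
V(21): 21−19=2 → C
L(11): 11−19=-8≡18 → S
G(6): 6−19=-13≡13 → N
Q(16): 16−19=-3≡23 → X
R(17): 17−19=-2≡24 → Y
E(4): 4−19=-15≡11 → L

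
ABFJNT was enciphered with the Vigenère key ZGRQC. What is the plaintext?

Repeat the key across the ciphertext: ZGRQCZ
A(0)−Z(25): -25≡1 → B
B(1)−G(6): -5≡21 → V
F(5)−R(17): -12≡14 → O
J(9)−Q(16): -7≡19 → T
N(13)−C(2): 11 → L
T(19)−Z(25): -6≡20 → U

BVOTLU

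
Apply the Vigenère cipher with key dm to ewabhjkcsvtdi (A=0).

Repeat the key across the message: dmdmdmdmdmdmd
e(4)+d(3): 7 → h
w(22)+m(12): 34≡8 → i
a(0)+d(3): 3 → d
b(1)+m(12): 13 → n
h(7)+d(3): 10 → k
j(9)+m(12): 21 → v
k(10)+d(3): 13 → n
c(2)+m(12): 14 → o
s(18)+d(3): 21 → v
v(21)+m(12): 33≡7 → h
t(19)+d(3): 22 → w
d(3)+m(12): 15 → p
i(8)+d(3): 11 → l

hidnkvnovhwpl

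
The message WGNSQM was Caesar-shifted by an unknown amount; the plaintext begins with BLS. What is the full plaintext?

BLSXVR

From the crib: W(22)−B(1)=21, so the shift is 21.
Subtract 21 from each ciphertext letter:
W(22): 22−21=1 → B
G(6): 6−21=-15≡11 → L
N(13): 13−21=-8≡18 → S
S(18): 18−21=-3≡23 → X
Q(16): 16−21=-5≡21 → V
M(12): 12−21=-9≡17 → R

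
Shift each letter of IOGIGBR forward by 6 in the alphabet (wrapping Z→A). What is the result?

OUMOMHX

I(8): 8+6=14 → O
O(14): 14+6=20 → U
G(6): 6+6=12 → M
I(8): 8+6=14 → O
G(6): 6+6=12 → M
B(1): 1+6=7 → H
R(17): 17+6=23 → X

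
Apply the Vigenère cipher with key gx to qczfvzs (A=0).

Repeat the key across the message: gxgxgxg
q(16)+g(6): 22 → w
c(2)+x(23): 25 → z
z(25)+g(6): 31≡5 → f
f(5)+x(23): 28≡2 → c
v(21)+g(6): 27≡1 → b
z(25)+x(23): 48≡22 → w
s(18)+g(6): 24 → y

wzfcbwy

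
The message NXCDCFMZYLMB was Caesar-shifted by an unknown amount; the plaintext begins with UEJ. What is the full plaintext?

UEJKJMTGFSTI

From the crib: N(13)−U(20)=-7≡19, so the shift is 19.
Subtract 19 from each ciphertext letter:
N(13): 13−19=-6≡20 → U
X(23): 23−19=4 → E
C(2): 2−19=-17≡9 → J
D(3): 3−19=-16≡10 → K
C(2): 2−19=-17≡9 → J
F(5): 5−19=-14≡12 → M
M(12): 12−19=-7≡19 → T
Z(25): 25−19=6 → G
Y(24): 24−19=5 → F
L(11): 11−19=-8≡18 → S
M(12): 12−19=-7≡19 → T
B(1): 1−19=-18≡8 → I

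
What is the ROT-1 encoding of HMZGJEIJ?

INAHKFJK

H(7): 7+1=8 → I
M(12): 12+1=13 → N
Z(25): 25+1=26≡0 → A
G(6): 6+1=7 → H
J(9): 9+1=10 → K
E(4): 4+1=5 → F
I(8): 8+1=9 → J
J(9): 9+1=10 → K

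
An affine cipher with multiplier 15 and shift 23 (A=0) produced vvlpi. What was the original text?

mmuwz

The inverse of 15 mod 26 is 7, since 15·7=105≡1. Apply D(y)=7·(y−23) mod 26:
v(21): 7·(21−23)=-14≡12 → m
v(21): 7·(21−23)=-14≡12 → m
l(11): 7·(11−23)=-84≡20 → u
p(15): 7·(15−23)=-56≡22 → w
i(8): 7·(8−23)=-105≡25 → z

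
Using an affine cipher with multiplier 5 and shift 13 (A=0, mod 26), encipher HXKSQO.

WYLZPF

H(7): 5·7+13=48≡22 → W
X(23): 5·23+13=128≡24 → Y
K(10): 5·10+13=63≡11 → L
S(18): 5·18+13=103≡25 → Z
Q(16): 5·16+13=93≡15 → P
O(14): 5·14+13=83≡5 → F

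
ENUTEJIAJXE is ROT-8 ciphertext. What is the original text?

E(4): 4−8=-4≡22 → W
N(13): 13−8=5 → F
U(20): 20−8=12 → M
T(19): 19−8=11 → L
E(4): 4−8=-4≡22 → W
J(9): 9−8=1 → B
I(8): 8−8=0 → A
A(0): 0−8=-8≡18 → S
J(9): 9−8=1 → B
X(23): 23−8=15 → P
E(4): 4−8=-4≡22 → W

WFMLWBASBPW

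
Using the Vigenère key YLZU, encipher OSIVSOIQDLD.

MDHPQZHKBWC

Repeat the key across the message: YLZUYLZUYLZ
O(14)+Y(24): 38≡12 → M
S(18)+L(11): 29≡3 → D
I(8)+Z(25): 33≡7 → H
V(21)+U(20): 41≡15 → P
S(18)+Y(24): 42≡16 → Q
O(14)+L(11): 25 → Z
I(8)+Z(25): 33≡7 → H
Q(16)+U(20): 36≡10 → K
D(3)+Y(24): 27≡1 → B
L(11)+L(11): 22 → W
D(3)+Z(25): 28≡2 → C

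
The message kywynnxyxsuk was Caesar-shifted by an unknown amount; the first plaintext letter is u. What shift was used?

16

From the crib: k(10)−u(20)=-10≡16, so the shift is 16.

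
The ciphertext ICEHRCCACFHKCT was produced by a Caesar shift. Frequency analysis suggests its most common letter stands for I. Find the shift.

20

The most frequent ciphertext letter is C (appears 5 times).
C is position 2; I is position 8.
Shift = -6≡20.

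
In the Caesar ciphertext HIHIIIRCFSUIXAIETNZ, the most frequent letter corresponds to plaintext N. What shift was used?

The most frequent ciphertext letter is I (appears 6 times).
I is position 8; N is position 13.
Shift = -5≡21.

21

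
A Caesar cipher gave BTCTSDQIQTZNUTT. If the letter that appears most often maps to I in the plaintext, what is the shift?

11

The most frequent ciphertext letter is T (appears 5 times).
T is position 19; I is position 8.
Shift = 11.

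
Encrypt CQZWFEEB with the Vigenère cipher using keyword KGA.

Repeat the key across the message: KGAKGAKG
C(2)+K(10): 12 → M
Q(16)+G(6): 22 → W
Z(25)+A(0): 25 → Z
W(22)+K(10): 32≡6 → G
F(5)+G(6): 11 → L
E(4)+A(0): 4 → E
E(4)+K(10): 14 → O
B(1)+G(6): 7 → H

MWZGLEOH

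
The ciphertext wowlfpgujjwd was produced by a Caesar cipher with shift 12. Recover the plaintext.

kckztduixxkr

w(22): 22−12=10 → k
o(14): 14−12=2 → c
w(22): 22−12=10 → k
l(11): 11−12=-1≡25 → z
f(5): 5−12=-7≡19 → t
p(15): 15−12=3 → d
g(6): 6−12=-6≡20 → u
u(20): 20−12=8 → i
j(9): 9−12=-3≡23 → x
j(9): 9−12=-3≡23 → x
w(22): 22−12=10 → k
d(3): 3−12=-9≡17 → r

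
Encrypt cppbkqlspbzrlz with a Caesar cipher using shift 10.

c(2): 2+10=12 → m
p(15): 15+10=25 → z
p(15): 15+10=25 → z
b(1): 1+10=11 → l
k(10): 10+10=20 → u
q(16): 16+10=26≡0 → a
l(11): 11+10=21 → v
s(18): 18+10=28≡2 → c
p(15): 15+10=25 → z
b(1): 1+10=11 → l
z(25): 25+10=35≡9 → j
r(17): 17+10=27≡1 → b
l(11): 11+10=21 → v
z(25): 25+10=35≡9 → j

mzzluavczljbvj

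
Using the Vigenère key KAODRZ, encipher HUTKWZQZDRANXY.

Repeat the key across the message: KAODRZKAODRZKA
H(7)+K(10): 17 → R
U(20)+A(0): 20 → U
T(19)+O(14): 33≡7 → H
K(10)+D(3): 13 → N
W(22)+R(17): 39≡13 → N
Z(25)+Z(25): 50≡24 → Y
Q(16)+K(10): 26≡0 → A
Z(25)+A(0): 25 → Z
D(3)+O(14): 17 → R
R(17)+D(3): 20 → U
A(0)+R(17): 17 → R
N(13)+Z(25): 38≡12 → M
X(23)+K(10): 33≡7 → H
Y(24)+A(0): 24 → Y

RUHNNYAZRURMHY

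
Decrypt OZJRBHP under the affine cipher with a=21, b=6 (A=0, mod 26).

ORPDBFT

The inverse of 21 mod 26 is 5, since 21·5=105≡1. Apply D(y)=5·(y−6) mod 26:
O(14): 5·(14−6)=40≡14 → O
Z(25): 5·(25−6)=95≡17 → R
J(9): 5·(9−6)=15 → P
R(17): 5·(17−6)=55≡3 → D
B(1): 5·(1−6)=-25≡1 → B
H(7): 5·(7−6)=5 → F
P(15): 5·(15−6)=45≡19 → T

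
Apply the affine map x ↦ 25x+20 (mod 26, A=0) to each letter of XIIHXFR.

XMMNXPD

X(23): 25·23+20=595≡23 → X
I(8): 25·8+20=220≡12 → M
I(8): 25·8+20=220≡12 → M
H(7): 25·7+20=195≡13 → N
X(23): 25·23+20=595≡23 → X
F(5): 25·5+20=145≡15 → P
R(17): 25·17+20=445≡3 → D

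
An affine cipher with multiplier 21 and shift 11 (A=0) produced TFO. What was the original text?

OWP

The inverse of 21 mod 26 is 5, since 21·5=105≡1. Apply D(y)=5·(y−11) mod 26:
T(19): 5·(19−11)=40≡14 → O
F(5): 5·(5−11)=-30≡22 → W
O(14): 5·(14−11)=15 → P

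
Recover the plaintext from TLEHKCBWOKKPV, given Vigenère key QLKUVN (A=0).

DAUNPPLLEQPCF

Repeat the key across the ciphertext: QLKUVNQLKUVNQ
T(19)−Q(16): 3 → D
L(11)−L(11): 0 → A
E(4)−K(10): -6≡20 → U
H(7)−U(20): -13≡13 → N
K(10)−V(21): -11≡15 → P
C(2)−N(13): -11≡15 → P
B(1)−Q(16): -15≡11 → L
W(22)−L(11): 11 → L
O(14)−K(10): 4 → E
K(10)−U(20): -10≡16 → Q
K(10)−V(21): -11≡15 → P
P(15)−N(13): 2 → C
V(21)−Q(16): 5 → F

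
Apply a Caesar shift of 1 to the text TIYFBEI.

T(19): 19+1=20 → U
I(8): 8+1=9 → J
Y(24): 24+1=25 → Z
F(5): 5+1=6 → G
B(1): 1+1=2 → C
E(4): 4+1=5 → F
I(8): 8+1=9 → J

UJZGCFJ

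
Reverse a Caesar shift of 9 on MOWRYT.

DFNIPK

M(12): 12−9=3 → D
O(14): 14−9=5 → F
W(22): 22−9=13 → N
R(17): 17−9=8 → I
Y(24): 24−9=15 → P
T(19): 19−9=10 → K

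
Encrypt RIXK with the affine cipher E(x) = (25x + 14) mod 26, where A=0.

R(17): 25·17+14=439≡23 → X
I(8): 25·8+14=214≡6 → G
X(23): 25·23+14=589≡17 → R
K(10): 25·10+14=264≡4 → E

XGRE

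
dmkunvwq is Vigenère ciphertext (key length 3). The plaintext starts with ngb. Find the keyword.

qgj

Subtract each crib letter from the matching ciphertext letter (mod 26):
d(3)−n(13)=-10≡16 → q
m(12)−g(6)=6 → g
k(10)−b(1)=9 → j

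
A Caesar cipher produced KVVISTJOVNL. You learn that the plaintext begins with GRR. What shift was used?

4

From the crib: K(10)−G(6)=4, so the shift is 4.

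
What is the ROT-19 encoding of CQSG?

VJLZ

C(2): 2+19=21 → V
Q(16): 16+19=35≡9 → J
S(18): 18+19=37≡11 → L
G(6): 6+19=25 → Z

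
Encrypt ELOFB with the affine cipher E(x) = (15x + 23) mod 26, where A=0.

FGZUM

E(4): 15·4+23=83≡5 → F
L(11): 15·11+23=188≡6 → G
O(14): 15·14+23=233≡25 → Z
F(5): 15·5+23=98≡20 → U
B(1): 15·1+23=38≡12 → M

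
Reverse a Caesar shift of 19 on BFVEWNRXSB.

IMCLDUYEZI

B(1): 1−19=-18≡8 → I
F(5): 5−19=-14≡12 → M
V(21): 21−19=2 → C
E(4): 4−19=-15≡11 → L
W(22): 22−19=3 → D
N(13): 13−19=-6≡20 → U
R(17): 17−19=-2≡24 → Y
X(23): 23−19=4 → E
S(18): 18−19=-1≡25 → Z
B(1): 1−19=-18≡8 → I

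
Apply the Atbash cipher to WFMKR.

W(22) → D(3)
F(5) → U(20)
M(12) → N(13)
K(10) → P(15)
R(17) → I(8)

DUNPI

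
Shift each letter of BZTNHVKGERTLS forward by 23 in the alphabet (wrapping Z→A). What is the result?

B(1): 1+23=24 → Y
Z(25): 25+23=48≡22 → W
T(19): 19+23=42≡16 → Q
N(13): 13+23=36≡10 → K
H(7): 7+23=30≡4 → E
V(21): 21+23=44≡18 → S
K(10): 10+23=33≡7 → H
G(6): 6+23=29≡3 → D
E(4): 4+23=27≡1 → B
R(17): 17+23=40≡14 → O
T(19): 19+23=42≡16 → Q
L(11): 11+23=34≡8 → I
S(18): 18+23=41≡15 → P

YWQKESHDBOQIP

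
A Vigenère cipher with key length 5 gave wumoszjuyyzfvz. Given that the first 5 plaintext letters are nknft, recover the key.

Subtract each crib letter from the matching ciphertext letter (mod 26):
w(22)−n(13)=9 → j
u(20)−k(10)=10 → k
m(12)−n(13)=-1≡25 → z
o(14)−f(5)=9 → j
s(18)−t(19)=-1≡25 → z

jkzjz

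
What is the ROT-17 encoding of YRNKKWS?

PIEBBNJ

Y(24): 24+17=41≡15 → P
R(17): 17+17=34≡8 → I
N(13): 13+17=30≡4 → E
K(10): 10+17=27≡1 → B
K(10): 10+17=27≡1 → B
W(22): 22+17=39≡13 → N
S(18): 18+17=35≡9 → J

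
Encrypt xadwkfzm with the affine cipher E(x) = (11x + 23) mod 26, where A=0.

x(23): 11·23+23=276≡16 → q
a(0): 11·0+23=23 → x
d(3): 11·3+23=56≡4 → e
w(22): 11·22+23=265≡5 → f
k(10): 11·10+23=133≡3 → d
f(5): 11·5+23=78≡0 → a
z(25): 11·25+23=298≡12 → m
m(12): 11·12+23=155≡25 → z

qxefdamz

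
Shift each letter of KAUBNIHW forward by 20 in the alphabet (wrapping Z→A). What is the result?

EUOVHCBQ

K(10): 10+20=30≡4 → E
A(0): 0+20=20 → U
U(20): 20+20=40≡14 → O
B(1): 1+20=21 → V
N(13): 13+20=33≡7 → H
I(8): 8+20=28≡2 → C
H(7): 7+20=27≡1 → B
W(22): 22+20=42≡16 → Q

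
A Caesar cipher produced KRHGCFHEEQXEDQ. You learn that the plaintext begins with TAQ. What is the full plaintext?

TAQPLOQNNZGNMZ

From the crib: K(10)−T(19)=-9≡17, so the shift is 17.
Subtract 17 from each ciphertext letter:
K(10): 10−17=-7≡19 → T
R(17): 17−17=0 → A
H(7): 7−17=-10≡16 → Q
G(6): 6−17=-11≡15 → P
C(2): 2−17=-15≡11 → L
F(5): 5−17=-12≡14 → O
H(7): 7−17=-10≡16 → Q
E(4): 4−17=-13≡13 → N
E(4): 4−17=-13≡13 → N
Q(16): 16−17=-1≡25 → Z
X(23): 23−17=6 → G
E(4): 4−17=-13≡13 → N
D(3): 3−17=-14≡12 → M
Q(16): 16−17=-1≡25 → Z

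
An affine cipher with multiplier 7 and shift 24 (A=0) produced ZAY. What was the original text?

The inverse of 7 mod 26 is 15, since 7·15=105≡1. Apply D(y)=15·(y−24) mod 26:
Z(25): 15·(25−24)=15 → P
A(0): 15·(0−24)=-360≡4 → E
Y(24): 15·(24−24)=0 → A

PEA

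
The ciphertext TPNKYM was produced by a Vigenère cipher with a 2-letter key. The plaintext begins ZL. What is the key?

UE

Subtract each crib letter from the matching ciphertext letter (mod 26):
T(19)−Z(25)=-6≡20 → U
P(15)−L(11)=4 → E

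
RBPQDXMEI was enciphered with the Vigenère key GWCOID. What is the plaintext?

Repeat the key across the ciphertext: GWCOIDGWC
R(17)−G(6): 11 → L
B(1)−W(22): -21≡5 → F
P(15)−C(2): 13 → N
Q(16)−O(14): 2 → C
D(3)−I(8): -5≡21 → V
X(23)−D(3): 20 → U
M(12)−G(6): 6 → G
E(4)−W(22): -18≡8 → I
I(8)−C(2): 6 → G

LFNCVUGIG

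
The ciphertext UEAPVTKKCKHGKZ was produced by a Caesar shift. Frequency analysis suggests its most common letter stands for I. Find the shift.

2

The most frequent ciphertext letter is K (appears 4 times).
K is position 10; I is position 8.
Shift = 2.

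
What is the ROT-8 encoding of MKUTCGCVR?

M(12): 12+8=20 → U
K(10): 10+8=18 → S
U(20): 20+8=28≡2 → C
T(19): 19+8=27≡1 → B
C(2): 2+8=10 → K
G(6): 6+8=14 → O
C(2): 2+8=10 → K
V(21): 21+8=29≡3 → D
R(17): 17+8=25 → Z

USCBKOKDZ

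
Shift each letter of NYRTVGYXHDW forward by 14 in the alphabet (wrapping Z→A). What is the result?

BMFHJUMLVRK

N(13): 13+14=27≡1 → B
Y(24): 24+14=38≡12 → M
R(17): 17+14=31≡5 → F
T(19): 19+14=33≡7 → H
V(21): 21+14=35≡9 → J
G(6): 6+14=20 → U
Y(24): 24+14=38≡12 → M
X(23): 23+14=37≡11 → L
H(7): 7+14=21 → V
D(3): 3+14=17 → R
W(22): 22+14=36≡10 → K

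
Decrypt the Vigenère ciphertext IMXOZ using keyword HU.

BSQUS

Repeat the key across the ciphertext: HUHUH
I(8)−H(7): 1 → B
M(12)−U(20): -8≡18 → S
X(23)−H(7): 16 → Q
O(14)−U(20): -6≡20 → U
Z(25)−H(7): 18 → S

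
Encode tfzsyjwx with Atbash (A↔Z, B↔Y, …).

guahbqdc

t(19) → g(6)
f(5) → u(20)
z(25) → a(0)
s(18) → h(7)
y(24) → b(1)
j(9) → q(16)
w(22) → d(3)
x(23) → c(2)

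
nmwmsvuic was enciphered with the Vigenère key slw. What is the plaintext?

Repeat the key across the ciphertext: slwslwslw
n(13)−s(18): -5≡21 → v
m(12)−l(11): 1 → b
w(22)−w(22): 0 → a
m(12)−s(18): -6≡20 → u
s(18)−l(11): 7 → h
v(21)−w(22): -1≡25 → z
u(20)−s(18): 2 → c
i(8)−l(11): -3≡23 → x
c(2)−w(22): -20≡6 → g

vbauhzcxg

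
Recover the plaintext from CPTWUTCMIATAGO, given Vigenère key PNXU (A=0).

NCWCFGFSTNWGRB

Repeat the key across the ciphertext: PNXUPNXUPNXUPN
C(2)−P(15): -13≡13 → N
P(15)−N(13): 2 → C
T(19)−X(23): -4≡22 → W
W(22)−U(20): 2 → C
U(20)−P(15): 5 → F
T(19)−N(13): 6 → G
C(2)−X(23): -21≡5 → F
M(12)−U(20): -8≡18 → S
I(8)−P(15): -7≡19 → T
A(0)−N(13): -13≡13 → N
T(19)−X(23): -4≡22 → W
A(0)−U(20): -20≡6 → G
G(6)−P(15): -9≡17 → R
O(14)−N(13): 1 → B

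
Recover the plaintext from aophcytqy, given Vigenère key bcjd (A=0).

zmgebwknx

Repeat the key across the ciphertext: bcjdbcjdb
a(0)−b(1): -1≡25 → z
o(14)−c(2): 12 → m
p(15)−j(9): 6 → g
h(7)−d(3): 4 → e
c(2)−b(1): 1 → b
y(24)−c(2): 22 → w
t(19)−j(9): 10 → k
q(16)−d(3): 13 → n
y(24)−b(1): 23 → x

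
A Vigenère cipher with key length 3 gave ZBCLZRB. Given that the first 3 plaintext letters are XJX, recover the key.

Subtract each crib letter from the matching ciphertext letter (mod 26):
Z(25)−X(23)=2 → C
B(1)−J(9)=-8≡18 → S
C(2)−X(23)=-21≡5 → F

CSF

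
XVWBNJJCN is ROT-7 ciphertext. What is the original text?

QOPUGCCVG

X(23): 23−7=16 → Q
V(21): 21−7=14 → O
W(22): 22−7=15 → P
B(1): 1−7=-6≡20 → U
N(13): 13−7=6 → G
J(9): 9−7=2 → C
J(9): 9−7=2 → C
C(2): 2−7=-5≡21 → V
N(13): 13−7=6 → G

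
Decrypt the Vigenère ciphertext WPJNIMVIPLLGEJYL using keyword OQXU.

Repeat the key across the ciphertext: OQXUOQXUOQXUOQXU
W(22)−O(14): 8 → I
P(15)−Q(16): -1≡25 → Z
J(9)−X(23): -14≡12 → M
N(13)−U(20): -7≡19 → T
I(8)−O(14): -6≡20 → U
M(12)−Q(16): -4≡22 → W
V(21)−X(23): -2≡24 → Y
I(8)−U(20): -12≡14 → O
P(15)−O(14): 1 → B
L(11)−Q(16): -5≡21 → V
L(11)−X(23): -12≡14 → O
G(6)−U(20): -14≡12 → M
E(4)−O(14): -10≡16 → Q
J(9)−Q(16): -7≡19 → T
Y(24)−X(23): 1 → B
L(11)−U(20): -9≡17 → R

IZMTUWYOBVOMQTBR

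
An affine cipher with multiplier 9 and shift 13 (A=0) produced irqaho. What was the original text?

The inverse of 9 mod 26 is 3, since 9·3=27≡1. Apply D(y)=3·(y−13) mod 26:
i(8): 3·(8−13)=-15≡11 → l
r(17): 3·(17−13)=12 → m
q(16): 3·(16−13)=9 → j
a(0): 3·(0−13)=-39≡13 → n
h(7): 3·(7−13)=-18≡8 → i
o(14): 3·(14−13)=3 → d

lmjnid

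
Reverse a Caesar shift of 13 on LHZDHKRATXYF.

L(11): 11−13=-2≡24 → Y
H(7): 7−13=-6≡20 → U
Z(25): 25−13=12 → M
D(3): 3−13=-10≡16 → Q
H(7): 7−13=-6≡20 → U
K(10): 10−13=-3≡23 → X
R(17): 17−13=4 → E
A(0): 0−13=-13≡13 → N
T(19): 19−13=6 → G
X(23): 23−13=10 → K
Y(24): 24−13=11 → L
F(5): 5−13=-8≡18 → S

YUMQUXENGKLS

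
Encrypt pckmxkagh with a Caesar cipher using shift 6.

viqsdqgmn

p(15): 15+6=21 → v
c(2): 2+6=8 → i
k(10): 10+6=16 → q
m(12): 12+6=18 → s
x(23): 23+6=29≡3 → d
k(10): 10+6=16 → q
a(0): 0+6=6 → g
g(6): 6+6=12 → m
h(7): 7+6=13 → n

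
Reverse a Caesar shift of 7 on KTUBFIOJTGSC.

DMNUYBHCMZLV

K(10): 10−7=3 → D
T(19): 19−7=12 → M
U(20): 20−7=13 → N
B(1): 1−7=-6≡20 → U
F(5): 5−7=-2≡24 → Y
I(8): 8−7=1 → B
O(14): 14−7=7 → H
J(9): 9−7=2 → C
T(19): 19−7=12 → M
G(6): 6−7=-1≡25 → Z
S(18): 18−7=11 → L
C(2): 2−7=-5≡21 → V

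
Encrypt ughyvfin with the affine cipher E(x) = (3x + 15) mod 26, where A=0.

xhkjaenc

u(20): 3·20+15=75≡23 → x
g(6): 3·6+15=33≡7 → h
h(7): 3·7+15=36≡10 → k
y(24): 3·24+15=87≡9 → j
v(21): 3·21+15=78≡0 → a
f(5): 3·5+15=30≡4 → e
i(8): 3·8+15=39≡13 → n
n(13): 3·13+15=54≡2 → c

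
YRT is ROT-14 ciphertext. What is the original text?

Y(24): 24−14=10 → K
R(17): 17−14=3 → D
T(19): 19−14=5 → F

KDF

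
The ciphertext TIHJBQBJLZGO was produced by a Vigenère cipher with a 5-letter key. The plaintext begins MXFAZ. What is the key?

HLCJC

Subtract each crib letter from the matching ciphertext letter (mod 26):
T(19)−M(12)=7 → H
I(8)−X(23)=-15≡11 → L
H(7)−F(5)=2 → C
J(9)−A(0)=9 → J
B(1)−Z(25)=-24≡2 → C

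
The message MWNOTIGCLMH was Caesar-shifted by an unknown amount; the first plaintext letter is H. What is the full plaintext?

From the crib: M(12)−H(7)=5, so the shift is 5.
Subtract 5 from each ciphertext letter:
M(12): 12−5=7 → H
W(22): 22−5=17 → R
N(13): 13−5=8 → I
O(14): 14−5=9 → J
T(19): 19−5=14 → O
I(8): 8−5=3 → D
G(6): 6−5=1 → B
C(2): 2−5=-3≡23 → X
L(11): 11−5=6 → G
M(12): 12−5=7 → H
H(7): 7−5=2 → C

HRIJODBXGHC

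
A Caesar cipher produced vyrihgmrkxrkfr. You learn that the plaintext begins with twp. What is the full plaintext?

From the crib: v(21)−t(19)=2, so the shift is 2.
Subtract 2 from each ciphertext letter:
v(21): 21−2=19 → t
y(24): 24−2=22 → w
r(17): 17−2=15 → p
i(8): 8−2=6 → g
h(7): 7−2=5 → f
g(6): 6−2=4 → e
m(12): 12−2=10 → k
r(17): 17−2=15 → p
k(10): 10−2=8 → i
x(23): 23−2=21 → v
r(17): 17−2=15 → p
k(10): 10−2=8 → i
f(5): 5−2=3 → d
r(17): 17−2=15 → p

twpgfekpivpidp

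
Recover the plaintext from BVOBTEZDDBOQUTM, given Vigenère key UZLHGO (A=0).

Repeat the key across the ciphertext: UZLHGOUZLHGOUZL
B(1)−U(20): -19≡7 → H
V(21)−Z(25): -4≡22 → W
O(14)−L(11): 3 → D
B(1)−H(7): -6≡20 → U
T(19)−G(6): 13 → N
E(4)−O(14): -10≡16 → Q
Z(25)−U(20): 5 → F
D(3)−Z(25): -22≡4 → E
D(3)−L(11): -8≡18 → S
B(1)−H(7): -6≡20 → U
O(14)−G(6): 8 → I
Q(16)−O(14): 2 → C
U(20)−U(20): 0 → A
T(19)−Z(25): -6≡20 → U
M(12)−L(11): 1 → B

HWDUNQFESUICAUB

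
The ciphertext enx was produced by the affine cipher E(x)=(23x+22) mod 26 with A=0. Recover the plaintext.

gdr

The inverse of 23 mod 26 is 17, since 23·17=391≡1. Apply D(y)=17·(y−22) mod 26:
e(4): 17·(4−22)=-306≡6 → g
n(13): 17·(13−22)=-153≡3 → d
x(23): 17·(23−22)=17 → r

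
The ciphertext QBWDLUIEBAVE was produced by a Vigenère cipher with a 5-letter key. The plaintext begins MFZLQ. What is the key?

Subtract each crib letter from the matching ciphertext letter (mod 26):
Q(16)−M(12)=4 → E
B(1)−F(5)=-4≡22 → W
W(22)−Z(25)=-3≡23 → X
D(3)−L(11)=-8≡18 → S
L(11)−Q(16)=-5≡21 → V

EWXSV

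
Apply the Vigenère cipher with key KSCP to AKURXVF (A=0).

Repeat the key across the message: KSCPKSC
A(0)+K(10): 10 → K
K(10)+S(18): 28≡2 → C
U(20)+C(2): 22 → W
R(17)+P(15): 32≡6 → G
X(23)+K(10): 33≡7 → H
V(21)+S(18): 39≡13 → N
F(5)+C(2): 7 → H

KCWGHNH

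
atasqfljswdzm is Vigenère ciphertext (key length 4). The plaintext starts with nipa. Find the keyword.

Subtract each crib letter from the matching ciphertext letter (mod 26):
a(0)−n(13)=-13≡13 → n
t(19)−i(8)=11 → l
a(0)−p(15)=-15≡11 → l
s(18)−a(0)=18 → s

nlls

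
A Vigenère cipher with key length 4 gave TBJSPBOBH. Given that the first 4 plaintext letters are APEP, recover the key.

Subtract each crib letter from the matching ciphertext letter (mod 26):
T(19)−A(0)=19 → T
B(1)−P(15)=-14≡12 → M
J(9)−E(4)=5 → F
S(18)−P(15)=3 → D

TMFD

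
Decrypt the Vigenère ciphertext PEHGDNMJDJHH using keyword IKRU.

Repeat the key across the ciphertext: IKRUIKRUIKRU
P(15)−I(8): 7 → H
E(4)−K(10): -6≡20 → U
H(7)−R(17): -10≡16 → Q
G(6)−U(20): -14≡12 → M
D(3)−I(8): -5≡21 → V
N(13)−K(10): 3 → D
M(12)−R(17): -5≡21 → V
J(9)−U(20): -11≡15 → P
D(3)−I(8): -5≡21 → V
J(9)−K(10): -1≡25 → Z
H(7)−R(17): -10≡16 → Q
H(7)−U(20): -13≡13 → N

HUQMVDVPVZQN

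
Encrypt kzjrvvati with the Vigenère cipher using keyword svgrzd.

Repeat the key across the message: svgrzdsvg
k(10)+s(18): 28≡2 → c
z(25)+v(21): 46≡20 → u
j(9)+g(6): 15 → p
r(17)+r(17): 34≡8 → i
v(21)+z(25): 46≡20 → u
v(21)+d(3): 24 → y
a(0)+s(18): 18 → s
t(19)+v(21): 40≡14 → o
i(8)+g(6): 14 → o

cupiuysoo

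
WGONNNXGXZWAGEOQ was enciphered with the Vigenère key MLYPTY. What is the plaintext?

KVQYUPLVZKDCUTQB

Repeat the key across the ciphertext: MLYPTYMLYPTYMLYP
W(22)−M(12): 10 → K
G(6)−L(11): -5≡21 → V
O(14)−Y(24): -10≡16 → Q
N(13)−P(15): -2≡24 → Y
N(13)−T(19): -6≡20 → U
N(13)−Y(24): -11≡15 → P
X(23)−M(12): 11 → L
G(6)−L(11): -5≡21 → V
X(23)−Y(24): -1≡25 → Z
Z(25)−P(15): 10 → K
W(22)−T(19): 3 → D
A(0)−Y(24): -24≡2 → C
G(6)−M(12): -6≡20 → U
E(4)−L(11): -7≡19 → T
O(14)−Y(24): -10≡16 → Q
Q(16)−P(15): 1 → B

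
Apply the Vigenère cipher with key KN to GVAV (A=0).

Repeat the key across the message: KNKN
G(6)+K(10): 16 → Q
V(21)+N(13): 34≡8 → I
A(0)+K(10): 10 → K
V(21)+N(13): 34≡8 → I

QIKI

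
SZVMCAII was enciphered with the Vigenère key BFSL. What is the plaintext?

RUDBBVQX

Repeat the key across the ciphertext: BFSLBFSL
S(18)−B(1): 17 → R
Z(25)−F(5): 20 → U
V(21)−S(18): 3 → D
M(12)−L(11): 1 → B
C(2)−B(1): 1 → B
A(0)−F(5): -5≡21 → V
I(8)−S(18): -10≡16 → Q
I(8)−L(11): -3≡23 → X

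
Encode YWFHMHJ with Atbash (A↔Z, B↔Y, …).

Y(24) → B(1)
W(22) → D(3)
F(5) → U(20)
H(7) → S(18)
M(12) → N(13)
H(7) → S(18)
J(9) → Q(16)

BDUSNSQ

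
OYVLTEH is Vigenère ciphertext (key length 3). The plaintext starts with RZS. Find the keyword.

Subtract each crib letter from the matching ciphertext letter (mod 26):
O(14)−R(17)=-3≡23 → X
Y(24)−Z(25)=-1≡25 → Z
V(21)−S(18)=3 → D

XZD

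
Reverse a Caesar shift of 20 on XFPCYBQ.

DLVIEHW

X(23): 23−20=3 → D
F(5): 5−20=-15≡11 → L
P(15): 15−20=-5≡21 → V
C(2): 2−20=-18≡8 → I
Y(24): 24−20=4 → E
B(1): 1−20=-19≡7 → H
Q(16): 16−20=-4≡22 → W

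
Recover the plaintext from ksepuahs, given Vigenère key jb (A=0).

brvolzyr

Repeat the key across the ciphertext: jbjbjbjb
k(10)−j(9): 1 → b
s(18)−b(1): 17 → r
e(4)−j(9): -5≡21 → v
p(15)−b(1): 14 → o
u(20)−j(9): 11 → l
a(0)−b(1): -1≡25 → z
h(7)−j(9): -2≡24 → y
s(18)−b(1): 17 → r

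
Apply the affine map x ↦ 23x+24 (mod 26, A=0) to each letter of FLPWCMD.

F(5): 23·5+24=139≡9 → J
L(11): 23·11+24=277≡17 → R
P(15): 23·15+24=369≡5 → F
W(22): 23·22+24=530≡10 → K
C(2): 23·2+24=70≡18 → S
M(12): 23·12+24=300≡14 → O
D(3): 23·3+24=93≡15 → P

JRFKSOP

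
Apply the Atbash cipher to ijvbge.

rqeytv

i(8) → r(17)
j(9) → q(16)
v(21) → e(4)
b(1) → y(24)
g(6) → t(19)
e(4) → v(21)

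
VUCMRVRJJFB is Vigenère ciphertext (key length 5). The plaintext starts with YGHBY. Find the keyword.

Subtract each crib letter from the matching ciphertext letter (mod 26):
V(21)−Y(24)=-3≡23 → X
U(20)−G(6)=14 → O
C(2)−H(7)=-5≡21 → V
M(12)−B(1)=11 → L
R(17)−Y(24)=-7≡19 → T

XOVLT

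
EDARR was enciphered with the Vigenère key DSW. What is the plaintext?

BLEOZ

Repeat the key across the ciphertext: DSWDS
E(4)−D(3): 1 → B
D(3)−S(18): -15≡11 → L
A(0)−W(22): -22≡4 → E
R(17)−D(3): 14 → O
R(17)−S(18): -1≡25 → Z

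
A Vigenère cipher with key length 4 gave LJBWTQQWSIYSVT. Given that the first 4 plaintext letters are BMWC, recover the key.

Subtract each crib letter from the matching ciphertext letter (mod 26):
L(11)−B(1)=10 → K
J(9)−M(12)=-3≡23 → X
B(1)−W(22)=-21≡5 → F
W(22)−C(2)=20 → U

KXFU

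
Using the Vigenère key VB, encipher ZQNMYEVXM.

URINTFQYH

Repeat the key across the message: VBVBVBVBV
Z(25)+V(21): 46≡20 → U
Q(16)+B(1): 17 → R
N(13)+V(21): 34≡8 → I
M(12)+B(1): 13 → N
Y(24)+V(21): 45≡19 → T
E(4)+B(1): 5 → F
V(21)+V(21): 42≡16 → Q
X(23)+B(1): 24 → Y
M(12)+V(21): 33≡7 → H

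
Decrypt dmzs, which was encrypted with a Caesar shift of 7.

d(3): 3−7=-4≡22 → w
m(12): 12−7=5 → f
z(25): 25−7=18 → s
s(18): 18−7=11 → l

wfsl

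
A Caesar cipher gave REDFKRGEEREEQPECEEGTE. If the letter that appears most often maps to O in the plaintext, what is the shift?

16

The most frequent ciphertext letter is E (appears 9 times).
E is position 4; O is position 14.
Shift = -10≡16.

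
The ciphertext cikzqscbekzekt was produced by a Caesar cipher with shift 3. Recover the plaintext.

c(2): 2−3=-1≡25 → z
i(8): 8−3=5 → f
k(10): 10−3=7 → h
z(25): 25−3=22 → w
q(16): 16−3=13 → n
s(18): 18−3=15 → p
c(2): 2−3=-1≡25 → z
b(1): 1−3=-2≡24 → y
e(4): 4−3=1 → b
k(10): 10−3=7 → h
z(25): 25−3=22 → w
e(4): 4−3=1 → b
k(10): 10−3=7 → h
t(19): 19−3=16 → q

zfhwnpzybhwbhq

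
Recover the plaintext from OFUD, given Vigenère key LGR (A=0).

DZDS

Repeat the key across the ciphertext: LGRL
O(14)−L(11): 3 → D
F(5)−G(6): -1≡25 → Z
U(20)−R(17): 3 → D
D(3)−L(11): -8≡18 → S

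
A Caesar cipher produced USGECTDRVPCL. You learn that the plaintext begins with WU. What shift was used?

From the crib: U(20)−W(22)=-2≡24, so the shift is 24.

24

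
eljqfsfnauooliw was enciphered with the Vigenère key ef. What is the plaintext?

Repeat the key across the ciphertext: efefefefefefefe
e(4)−e(4): 0 → a
l(11)−f(5): 6 → g
j(9)−e(4): 5 → f
q(16)−f(5): 11 → l
f(5)−e(4): 1 → b
s(18)−f(5): 13 → n
f(5)−e(4): 1 → b
n(13)−f(5): 8 → i
a(0)−e(4): -4≡22 → w
u(20)−f(5): 15 → p
o(14)−e(4): 10 → k
o(14)−f(5): 9 → j
l(11)−e(4): 7 → h
i(8)−f(5): 3 → d
w(22)−e(4): 18 → s

agflbnbiwpkjhds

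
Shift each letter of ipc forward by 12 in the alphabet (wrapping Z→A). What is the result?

i(8): 8+12=20 → u
p(15): 15+12=27≡1 → b
c(2): 2+12=14 → o

ubo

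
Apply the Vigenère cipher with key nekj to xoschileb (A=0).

ksclumvno

Repeat the key across the message: nekjnekjn
x(23)+n(13): 36≡10 → k
o(14)+e(4): 18 → s
s(18)+k(10): 28≡2 → c
c(2)+j(9): 11 → l
h(7)+n(13): 20 → u
i(8)+e(4): 12 → m
l(11)+k(10): 21 → v
e(4)+j(9): 13 → n
b(1)+n(13): 14 → o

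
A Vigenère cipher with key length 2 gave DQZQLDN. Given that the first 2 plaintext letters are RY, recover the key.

MS

Subtract each crib letter from the matching ciphertext letter (mod 26):
D(3)−R(17)=-14≡12 → M
Q(16)−Y(24)=-8≡18 → S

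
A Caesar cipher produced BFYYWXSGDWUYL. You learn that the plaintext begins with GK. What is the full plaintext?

GKDDBCXLIBZDQ

From the crib: B(1)−G(6)=-5≡21, so the shift is 21.
Subtract 21 from each ciphertext letter:
B(1): 1−21=-20≡6 → G
F(5): 5−21=-16≡10 → K
Y(24): 24−21=3 → D
Y(24): 24−21=3 → D
W(22): 22−21=1 → B
X(23): 23−21=2 → C
S(18): 18−21=-3≡23 → X
G(6): 6−21=-15≡11 → L
D(3): 3−21=-18≡8 → I
W(22): 22−21=1 → B
U(20): 20−21=-1≡25 → Z
Y(24): 24−21=3 → D
L(11): 11−21=-10≡16 → Q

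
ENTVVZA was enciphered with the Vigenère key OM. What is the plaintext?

QBFJHNM

Repeat the key across the ciphertext: OMOMOMO
E(4)−O(14): -10≡16 → Q
N(13)−M(12): 1 → B
T(19)−O(14): 5 → F
V(21)−M(12): 9 → J
V(21)−O(14): 7 → H
Z(25)−M(12): 13 → N
A(0)−O(14): -14≡12 → M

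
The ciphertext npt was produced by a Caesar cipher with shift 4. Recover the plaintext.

jlp

n(13): 13−4=9 → j
p(15): 15−4=11 → l
t(19): 19−4=15 → p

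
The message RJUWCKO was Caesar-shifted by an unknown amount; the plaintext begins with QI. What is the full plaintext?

From the crib: R(17)−Q(16)=1, so the shift is 1.
Subtract 1 from each ciphertext letter:
R(17): 17−1=16 → Q
J(9): 9−1=8 → I
U(20): 20−1=19 → T
W(22): 22−1=21 → V
C(2): 2−1=1 → B
K(10): 10−1=9 → J
O(14): 14−1=13 → N

QITVBJN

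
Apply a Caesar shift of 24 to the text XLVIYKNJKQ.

VJTGWILHIO

X(23): 23+24=47≡21 → V
L(11): 11+24=35≡9 → J
V(21): 21+24=45≡19 → T
I(8): 8+24=32≡6 → G
Y(24): 24+24=48≡22 → W
K(10): 10+24=34≡8 → I
N(13): 13+24=37≡11 → L
J(9): 9+24=33≡7 → H
K(10): 10+24=34≡8 → I
Q(16): 16+24=40≡14 → O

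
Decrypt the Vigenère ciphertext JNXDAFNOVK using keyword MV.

Repeat the key across the ciphertext: MVMVMVMVMV
J(9)−M(12): -3≡23 → X
N(13)−V(21): -8≡18 → S
X(23)−M(12): 11 → L
D(3)−V(21): -18≡8 → I
A(0)−M(12): -12≡14 → O
F(5)−V(21): -16≡10 → K
N(13)−M(12): 1 → B
O(14)−V(21): -7≡19 → T
V(21)−M(12): 9 → J
K(10)−V(21): -11≡15 → P

XSLIOKBTJP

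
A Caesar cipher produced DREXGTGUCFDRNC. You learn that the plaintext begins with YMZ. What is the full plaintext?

From the crib: D(3)−Y(24)=-21≡5, so the shift is 5.
Subtract 5 from each ciphertext letter:
D(3): 3−5=-2≡24 → Y
R(17): 17−5=12 → M
E(4): 4−5=-1≡25 → Z
X(23): 23−5=18 → S
G(6): 6−5=1 → B
T(19): 19−5=14 → O
G(6): 6−5=1 → B
U(20): 20−5=15 → P
C(2): 2−5=-3≡23 → X
F(5): 5−5=0 → A
D(3): 3−5=-2≡24 → Y
R(17): 17−5=12 → M
N(13): 13−5=8 → I
C(2): 2−5=-3≡23 → X

YMZSBOBPXAYMIX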